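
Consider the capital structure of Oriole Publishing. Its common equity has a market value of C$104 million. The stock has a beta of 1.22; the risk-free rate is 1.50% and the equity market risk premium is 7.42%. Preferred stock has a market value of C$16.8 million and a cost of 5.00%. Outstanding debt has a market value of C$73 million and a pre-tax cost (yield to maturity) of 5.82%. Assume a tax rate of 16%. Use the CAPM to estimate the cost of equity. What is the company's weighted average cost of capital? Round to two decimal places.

7.94%

Cost of equity via CAPM: Re = 1.5% + 1.22 × 7.42% = 10.5524%.
Total capital V = 104 + 16.8 + 73 = 193.8.
Equity: weight = 104/193.8 = 0.5366; cost = 10.5524%.
Preferred: weight = 16.8/193.8 = 0.0867; cost = 5%.
Debt: weight = 73/193.8 = 0.3767; after-tax cost = 5.82% × (1 − 16%) = 4.8888%.
WACC = 0.5366 × 10.5524% + 0.0867 × 5.0000% + 0.3767 × 4.8888% = 7.9377%.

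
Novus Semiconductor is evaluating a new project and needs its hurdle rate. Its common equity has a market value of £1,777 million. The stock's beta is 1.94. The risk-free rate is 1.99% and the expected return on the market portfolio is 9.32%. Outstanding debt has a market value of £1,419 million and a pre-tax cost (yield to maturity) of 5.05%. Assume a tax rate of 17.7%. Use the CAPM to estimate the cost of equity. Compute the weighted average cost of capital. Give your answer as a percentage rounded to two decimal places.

Market risk premium = 9.32% − 1.99% = 7.33%.
Cost of equity via CAPM: Re = 1.99% + 1.94 × 7.33% = 16.2102%.
Total capital V = 1777 + 1419 = 3196.
Equity: weight = 1777/3196 = 0.5560; cost = 16.2102%.
Debt: weight = 1419/3196 = 0.4440; after-tax cost = 5.05% × (1 − 17.7%) = 4.1561%.
WACC = 0.5560 × 16.2102% + 0.4440 × 4.1561% = 10.8583%.

10.86%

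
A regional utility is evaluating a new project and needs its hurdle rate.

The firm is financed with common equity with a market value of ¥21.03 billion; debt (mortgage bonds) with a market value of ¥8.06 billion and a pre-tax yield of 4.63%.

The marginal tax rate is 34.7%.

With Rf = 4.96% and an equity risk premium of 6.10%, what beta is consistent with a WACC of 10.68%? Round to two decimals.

1.42

Total capital V = 21.03 + 8.06 = 29.09.
Equity weight = 21.03/29.09 = 0.7229.
Mortgage bonds weight = 8.06/29.09 = 0.2771.
Debt contribution = 0.2771 × 4.63% × (1 − 34.7%) = 0.8377%.
Required equity contribution = 10.68% − 0.8377% = 9.8423%  ⇒  Re = 13.6145%.
CAPM: 13.6145% = 4.96% + β × 6.1%  ⇒  β = 1.4188.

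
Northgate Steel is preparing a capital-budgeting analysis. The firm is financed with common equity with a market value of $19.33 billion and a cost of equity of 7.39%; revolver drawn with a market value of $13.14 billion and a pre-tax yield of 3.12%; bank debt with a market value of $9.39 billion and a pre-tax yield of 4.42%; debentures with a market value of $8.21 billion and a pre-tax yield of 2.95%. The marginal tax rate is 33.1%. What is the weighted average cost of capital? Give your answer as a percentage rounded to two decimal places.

4.28%

Total capital V = 19.33 + 13.14 + 9.39 + 8.21 = 50.07.
Equity: weight = 19.33/50.07 = 0.3861; cost = 7.39%.
Revolver drawn: weight = 13.14/50.07 = 0.2624; after-tax cost = 3.12% × (1 − 33.1%) = 2.0873%.
Bank debt: weight = 9.39/50.07 = 0.1875; after-tax cost = 4.42% × (1 − 33.1%) = 2.9570%.
Debentures: weight = 8.21/50.07 = 0.1640; after-tax cost = 2.95% × (1 − 33.1%) = 1.9736%.
WACC = 0.3861 × 7.3900% + 0.2624 × 2.0873% + 0.1875 × 2.9570% + 0.1640 × 1.9736% = 4.2789%.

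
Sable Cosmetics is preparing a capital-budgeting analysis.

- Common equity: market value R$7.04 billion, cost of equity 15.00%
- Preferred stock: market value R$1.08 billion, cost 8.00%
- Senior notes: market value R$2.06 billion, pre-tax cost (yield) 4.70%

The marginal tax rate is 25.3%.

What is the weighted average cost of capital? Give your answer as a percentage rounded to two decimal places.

11.93%

Total capital V = 7.04 + 1.08 + 2.06 = 10.18.
Equity: weight = 7.04/10.18 = 0.6916; cost = 15%.
Preferred: weight = 1.08/10.18 = 0.1061; cost = 8%.
Senior notes: weight = 2.06/10.18 = 0.2024; after-tax cost = 4.7% × (1 − 25.3%) = 3.5109%.
WACC = 0.6916 × 15.0000% + 0.1061 × 8.0000% + 0.2024 × 3.5109% = 11.9325%.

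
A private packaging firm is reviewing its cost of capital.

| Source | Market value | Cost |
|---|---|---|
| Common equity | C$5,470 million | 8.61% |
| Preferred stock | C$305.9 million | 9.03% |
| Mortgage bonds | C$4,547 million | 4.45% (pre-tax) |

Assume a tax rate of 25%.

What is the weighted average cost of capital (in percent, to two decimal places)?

6.30%

Total capital V = 5470 + 305.9 + 4547 = 10322.9.
Equity: weight = 5470/10322.9 = 0.5299; cost = 8.61%.
Preferred: weight = 305.9/10322.9 = 0.0296; cost = 9.03%.
Mortgage bonds: weight = 4547/10322.9 = 0.4405; after-tax cost = 4.45% × (1 − 25%) = 3.3375%.
WACC = 0.5299 × 8.6100% + 0.0296 × 9.0300% + 0.4405 × 3.3375% = 6.3000%.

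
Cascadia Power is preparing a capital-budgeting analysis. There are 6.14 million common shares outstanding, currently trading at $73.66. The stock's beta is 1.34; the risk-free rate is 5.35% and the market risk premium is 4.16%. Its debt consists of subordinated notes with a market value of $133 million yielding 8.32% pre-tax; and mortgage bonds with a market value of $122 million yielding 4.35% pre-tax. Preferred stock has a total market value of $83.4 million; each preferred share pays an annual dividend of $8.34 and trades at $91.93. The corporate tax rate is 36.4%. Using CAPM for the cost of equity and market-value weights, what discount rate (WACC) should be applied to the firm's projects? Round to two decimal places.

8.52%

Cost of equity via CAPM: Re = 5.35% + 1.34 × 4.16% = 10.9244%.
Cost of preferred: Rp = 8.34 / 91.93 = 9.0721%.
Market value of equity E = 73.66 × 6.14m = 452.2724m.
Total capital V = 452.2724 + 83.4 + 133 + 122 = 790.6724.
Equity: weight = 452.2724/790.6724 = 0.5720; cost = 10.9244%.
Preferred: weight = 83.4/790.6724 = 0.1055; cost = 9.0721%.
Subordinated notes: weight = 133/790.6724 = 0.1682; after-tax cost = 8.32% × (1 − 36.4%) = 5.2915%.
Mortgage bonds: weight = 122/790.6724 = 0.1543; after-tax cost = 4.35% × (1 − 36.4%) = 2.7666%.
WACC = 0.5720 × 10.9244% + 0.1055 × 9.0721% + 0.1682 × 5.2915% + 0.1543 × 2.7666% = 8.5228%.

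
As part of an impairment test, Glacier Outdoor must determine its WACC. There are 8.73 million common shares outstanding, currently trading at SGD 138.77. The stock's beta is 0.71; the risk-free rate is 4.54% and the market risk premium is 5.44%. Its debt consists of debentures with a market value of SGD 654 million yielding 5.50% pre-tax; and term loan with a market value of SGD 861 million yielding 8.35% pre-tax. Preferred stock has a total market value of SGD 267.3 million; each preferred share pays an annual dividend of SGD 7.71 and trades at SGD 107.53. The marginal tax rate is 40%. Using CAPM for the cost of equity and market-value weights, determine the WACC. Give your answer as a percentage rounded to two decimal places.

6.20%

Cost of equity via CAPM: Re = 4.54% + 0.71 × 5.44% = 8.4024%.
Cost of preferred: Rp = 7.71 / 107.53 = 7.1701%.
Market value of equity E = 138.77 × 8.73m = 1211.4621m.
Total capital V = 1211.4621 + 267.3 + 654 + 861 = 2993.7621.
Equity: weight = 1211.4621/2993.7621 = 0.4047; cost = 8.4024%.
Preferred: weight = 267.3/2993.7621 = 0.0893; cost = 7.1701%.
Debentures: weight = 654/2993.7621 = 0.2185; after-tax cost = 5.5% × (1 − 40%) = 3.3000%.
Term loan: weight = 861/2993.7621 = 0.2876; after-tax cost = 8.35% × (1 − 40%) = 5.0100%.
WACC = 0.4047 × 8.4024% + 0.0893 × 7.1701% + 0.2185 × 3.3000% + 0.2876 × 5.0100% = 6.2021%.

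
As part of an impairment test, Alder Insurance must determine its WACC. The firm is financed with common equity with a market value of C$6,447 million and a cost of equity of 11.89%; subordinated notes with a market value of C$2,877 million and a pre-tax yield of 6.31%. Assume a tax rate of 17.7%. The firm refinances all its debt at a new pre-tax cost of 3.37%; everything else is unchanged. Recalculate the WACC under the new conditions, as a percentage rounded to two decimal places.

After the change:
Total capital V = 6447 + 2877 = 9324.
Equity: weight = 6447/9324 = 0.6914; cost = 11.89%.
Subordinated notes: weight = 2877/9324 = 0.3086; after-tax cost = 3.37% × (1 − 17.7%) = 2.7735%.
WACC = 0.6914 × 11.8900% + 0.3086 × 2.7735% = 9.0770%.

9.08%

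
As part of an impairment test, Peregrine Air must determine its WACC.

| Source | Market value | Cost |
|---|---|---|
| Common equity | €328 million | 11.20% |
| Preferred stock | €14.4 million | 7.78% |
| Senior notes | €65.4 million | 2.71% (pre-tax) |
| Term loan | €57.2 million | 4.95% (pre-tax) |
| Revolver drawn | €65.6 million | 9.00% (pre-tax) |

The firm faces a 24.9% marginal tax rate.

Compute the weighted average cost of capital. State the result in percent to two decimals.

Total capital V = 328 + 14.4 + 65.4 + 57.2 + 65.6 = 530.6.
Equity: weight = 328/530.6 = 0.6182; cost = 11.2%.
Preferred: weight = 14.4/530.6 = 0.0271; cost = 7.78%.
Senior notes: weight = 65.4/530.6 = 0.1233; after-tax cost = 2.71% × (1 − 24.9%) = 2.0352%.
Term loan: weight = 57.2/530.6 = 0.1078; after-tax cost = 4.95% × (1 − 24.9%) = 3.7174%.
Revolver drawn: weight = 65.6/530.6 = 0.1236; after-tax cost = 9% × (1 − 24.9%) = 6.7590%.
WACC = 0.6182 × 11.2000% + 0.0271 × 7.7800% + 0.1233 × 2.0352% + 0.1078 × 3.7174% + 0.1236 × 6.7590% = 8.6219%.

8.62%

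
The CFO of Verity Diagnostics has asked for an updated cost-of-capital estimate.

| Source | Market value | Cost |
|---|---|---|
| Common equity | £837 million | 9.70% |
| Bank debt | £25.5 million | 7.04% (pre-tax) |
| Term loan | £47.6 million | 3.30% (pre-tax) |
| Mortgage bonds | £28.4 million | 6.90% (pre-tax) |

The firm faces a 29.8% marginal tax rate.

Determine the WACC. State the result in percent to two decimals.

Total capital V = 837 + 25.5 + 47.6 + 28.4 = 938.5.
Equity: weight = 837/938.5 = 0.8918; cost = 9.7%.
Bank debt: weight = 25.5/938.5 = 0.0272; after-tax cost = 7.04% × (1 − 29.8%) = 4.9421%.
Term loan: weight = 47.6/938.5 = 0.0507; after-tax cost = 3.3% × (1 − 29.8%) = 2.3166%.
Mortgage bonds: weight = 28.4/938.5 = 0.0303; after-tax cost = 6.9% × (1 − 29.8%) = 4.8438%.
WACC = 0.8918 × 9.7000% + 0.0272 × 4.9421% + 0.0507 × 2.3166% + 0.0303 × 4.8438% = 9.0493%.

9.05%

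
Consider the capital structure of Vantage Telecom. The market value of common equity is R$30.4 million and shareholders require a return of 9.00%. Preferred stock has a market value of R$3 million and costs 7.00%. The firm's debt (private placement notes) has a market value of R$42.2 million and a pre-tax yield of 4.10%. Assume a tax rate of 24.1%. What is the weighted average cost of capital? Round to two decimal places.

Total capital V = 30.4 + 3 + 42.2 = 75.6.
Equity: weight = 30.4/75.6 = 0.4021; cost = 9%.
Preferred: weight = 3/75.6 = 0.0397; cost = 7%.
Private placement notes: weight = 42.2/75.6 = 0.5582; after-tax cost = 4.1% × (1 − 24.1%) = 3.1119%.
WACC = 0.4021 × 9.0000% + 0.0397 × 7.0000% + 0.5582 × 3.1119% = 5.6339%.

5.63%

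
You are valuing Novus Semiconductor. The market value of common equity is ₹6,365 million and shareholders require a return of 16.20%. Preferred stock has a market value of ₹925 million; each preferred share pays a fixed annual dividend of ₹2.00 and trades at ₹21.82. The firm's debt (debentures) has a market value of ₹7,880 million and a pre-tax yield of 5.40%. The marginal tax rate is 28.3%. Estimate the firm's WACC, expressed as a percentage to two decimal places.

9.37%

Cost of preferred: Rp = 2.0 / 21.82 = 9.1659%.
Total capital V = 6365 + 925 + 7880 = 15170.
Equity: weight = 6365/15170 = 0.4196; cost = 16.2%.
Preferred: weight = 925/15170 = 0.0610; cost = 9.1659%.
Debentures: weight = 7880/15170 = 0.5194; after-tax cost = 5.4% × (1 − 28.3%) = 3.8718%.
WACC = 0.4196 × 16.2000% + 0.0610 × 9.1659% + 0.5194 × 3.8718% = 9.3673%.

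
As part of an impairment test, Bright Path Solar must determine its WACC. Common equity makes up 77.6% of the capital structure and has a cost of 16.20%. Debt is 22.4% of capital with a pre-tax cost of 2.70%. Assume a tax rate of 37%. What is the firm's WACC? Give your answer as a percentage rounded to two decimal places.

After-tax cost of debt = 2.7% × (1 − 37%) = 1.7010%.
WACC = 0.776 × 16.2000% + 0.224 × 1.7010% = 12.9522%.

12.95%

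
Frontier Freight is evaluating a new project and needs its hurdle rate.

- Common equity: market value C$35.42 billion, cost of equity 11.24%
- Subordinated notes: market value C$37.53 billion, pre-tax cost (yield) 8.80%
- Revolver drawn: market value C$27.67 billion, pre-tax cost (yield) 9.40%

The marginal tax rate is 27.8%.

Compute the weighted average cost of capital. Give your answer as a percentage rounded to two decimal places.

Total capital V = 35.42 + 37.53 + 27.67 = 100.62.
Equity: weight = 35.42/100.62 = 0.3520; cost = 11.24%.
Subordinated notes: weight = 37.53/100.62 = 0.3730; after-tax cost = 8.8% × (1 − 27.8%) = 6.3536%.
Revolver drawn: weight = 27.67/100.62 = 0.2750; after-tax cost = 9.4% × (1 − 27.8%) = 6.7868%.
WACC = 0.3520 × 11.2400% + 0.3730 × 6.3536% + 0.2750 × 6.7868% = 8.1928%.

8.19%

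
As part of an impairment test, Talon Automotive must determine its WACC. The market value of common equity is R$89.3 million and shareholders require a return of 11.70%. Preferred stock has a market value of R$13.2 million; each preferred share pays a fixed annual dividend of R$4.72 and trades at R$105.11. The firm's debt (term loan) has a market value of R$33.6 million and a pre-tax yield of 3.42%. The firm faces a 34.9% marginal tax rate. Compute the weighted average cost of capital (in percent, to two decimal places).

Cost of preferred: Rp = 4.72 / 105.11 = 4.4905%.
Total capital V = 89.3 + 13.2 + 33.6 = 136.1.
Equity: weight = 89.3/136.1 = 0.6561; cost = 11.7%.
Preferred: weight = 13.2/136.1 = 0.0970; cost = 4.4905%.
Term loan: weight = 33.6/136.1 = 0.2469; after-tax cost = 3.42% × (1 − 34.9%) = 2.2264%.
WACC = 0.6561 × 11.7000% + 0.0970 × 4.4905% + 0.2469 × 2.2264% = 8.6620%.

8.66%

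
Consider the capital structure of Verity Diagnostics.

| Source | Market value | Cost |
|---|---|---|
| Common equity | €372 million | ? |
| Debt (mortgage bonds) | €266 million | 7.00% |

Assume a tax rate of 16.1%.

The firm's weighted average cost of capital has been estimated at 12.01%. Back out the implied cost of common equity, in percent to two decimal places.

Total capital V = 372 + 266 = 638.
Equity weight = 372/638 = 0.5831.
Mortgage bonds weight = 266/638 = 0.4169.
Debt contribution = 0.4169 × 7% × (1 − 16.1%) = 2.4486%.
Required equity contribution = 12.01% − 2.4486% = 9.5614%.
Re = 9.5614% / 0.5831 = 16.3983%.

16.40%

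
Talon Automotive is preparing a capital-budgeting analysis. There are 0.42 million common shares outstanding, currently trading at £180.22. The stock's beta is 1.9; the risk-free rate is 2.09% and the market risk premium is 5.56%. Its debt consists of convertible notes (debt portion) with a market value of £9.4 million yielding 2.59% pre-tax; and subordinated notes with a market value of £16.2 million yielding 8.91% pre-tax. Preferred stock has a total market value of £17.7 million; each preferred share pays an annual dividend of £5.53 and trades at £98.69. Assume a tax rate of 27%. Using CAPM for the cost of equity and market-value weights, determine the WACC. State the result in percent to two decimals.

9.92%

Cost of equity via CAPM: Re = 2.09% + 1.9 × 5.56% = 12.6540%.
Cost of preferred: Rp = 5.53 / 98.69 = 5.6034%.
Market value of equity E = 180.22 × 0.42m = 75.6924m.
Total capital V = 75.6924 + 17.7 + 9.4 + 16.2 = 118.9924.
Equity: weight = 75.6924/118.9924 = 0.6361; cost = 12.654%.
Preferred: weight = 17.7/118.9924 = 0.1487; cost = 5.6034%.
Convertible notes (debt portion): weight = 9.4/118.9924 = 0.0790; after-tax cost = 2.59% × (1 − 27%) = 1.8907%.
Subordinated notes: weight = 16.2/118.9924 = 0.1361; after-tax cost = 8.91% × (1 − 27%) = 6.5043%.
WACC = 0.6361 × 12.6540% + 0.1487 × 5.6034% + 0.0790 × 1.8907% + 0.1361 × 6.5043% = 9.9177%.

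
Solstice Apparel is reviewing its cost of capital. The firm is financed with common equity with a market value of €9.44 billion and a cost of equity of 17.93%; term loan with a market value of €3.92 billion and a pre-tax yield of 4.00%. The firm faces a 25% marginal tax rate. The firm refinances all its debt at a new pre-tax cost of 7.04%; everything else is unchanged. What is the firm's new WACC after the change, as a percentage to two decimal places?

14.22%

After the change:
Total capital V = 9.44 + 3.92 = 13.36.
Equity: weight = 9.44/13.36 = 0.7066; cost = 17.93%.
Term loan: weight = 3.92/13.36 = 0.2934; after-tax cost = 7.04% × (1 − 25%) = 5.2800%.
WACC = 0.7066 × 17.9300% + 0.2934 × 5.2800% = 14.2183%.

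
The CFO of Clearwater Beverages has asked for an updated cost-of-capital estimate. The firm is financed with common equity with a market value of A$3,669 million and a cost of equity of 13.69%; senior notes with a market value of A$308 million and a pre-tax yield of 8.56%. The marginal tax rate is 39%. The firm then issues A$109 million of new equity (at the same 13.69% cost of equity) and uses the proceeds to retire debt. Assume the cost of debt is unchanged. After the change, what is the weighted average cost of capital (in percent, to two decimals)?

13.27%

After the change:
Total capital V = 3778 + 199 = 3977.
Equity: weight = 3778/3977 = 0.9500; cost = 13.69%.
Senior notes: weight = 199/3977 = 0.0500; after-tax cost = 8.56% × (1 − 39%) = 5.2216%.
WACC = 0.9500 × 13.6900% + 0.0500 × 5.2216% = 13.2663%.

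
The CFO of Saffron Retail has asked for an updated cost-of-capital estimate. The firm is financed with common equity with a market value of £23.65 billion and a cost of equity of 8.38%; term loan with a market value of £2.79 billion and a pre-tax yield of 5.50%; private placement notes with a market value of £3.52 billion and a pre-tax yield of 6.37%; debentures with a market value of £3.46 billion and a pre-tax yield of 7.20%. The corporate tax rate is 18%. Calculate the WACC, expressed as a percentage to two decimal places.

7.47%

Total capital V = 23.65 + 2.79 + 3.52 + 3.46 = 33.42.
Equity: weight = 23.65/33.42 = 0.7077; cost = 8.38%.
Term loan: weight = 2.79/33.42 = 0.0835; after-tax cost = 5.5% × (1 − 18%) = 4.5100%.
Private placement notes: weight = 3.52/33.42 = 0.1053; after-tax cost = 6.37% × (1 − 18%) = 5.2234%.
Debentures: weight = 3.46/33.42 = 0.1035; after-tax cost = 7.2% × (1 − 18%) = 5.9040%.
WACC = 0.7077 × 8.3800% + 0.0835 × 4.5100% + 0.1053 × 5.2234% + 0.1035 × 5.9040% = 7.4681%.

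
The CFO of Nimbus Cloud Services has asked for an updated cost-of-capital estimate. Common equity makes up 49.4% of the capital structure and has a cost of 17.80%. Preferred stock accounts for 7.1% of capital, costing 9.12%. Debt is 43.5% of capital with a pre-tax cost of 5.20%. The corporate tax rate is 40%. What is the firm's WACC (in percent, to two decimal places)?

10.80%

After-tax cost of debt = 5.2% × (1 − 40%) = 3.1200%.
WACC = 0.494 × 17.8000% + 0.071 × 9.1200% + 0.435 × 3.1200% = 10.7979%.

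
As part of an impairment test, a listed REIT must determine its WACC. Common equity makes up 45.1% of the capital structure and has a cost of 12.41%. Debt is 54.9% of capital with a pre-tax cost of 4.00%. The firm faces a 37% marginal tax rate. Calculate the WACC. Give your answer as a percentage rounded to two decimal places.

After-tax cost of debt = 4% × (1 − 37%) = 2.5200%.
WACC = 0.451 × 12.4100% + 0.549 × 2.5200% = 6.9804%.

6.98%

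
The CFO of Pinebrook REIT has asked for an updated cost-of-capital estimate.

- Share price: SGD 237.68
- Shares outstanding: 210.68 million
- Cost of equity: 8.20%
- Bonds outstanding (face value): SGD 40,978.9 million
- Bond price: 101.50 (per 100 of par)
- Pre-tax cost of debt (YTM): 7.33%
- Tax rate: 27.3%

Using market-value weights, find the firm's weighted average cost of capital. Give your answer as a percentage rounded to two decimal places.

Market value of equity E = 237.68 × 210.68m = 50074.4224m. Market value of debt D = 40978.9m × 101.5/100 = 41593.5835m.
Total capital V = 50074.4224 + 41593.5835 = 91668.0059.
Equity: weight = 50074.4224/91668.0059 = 0.5463; cost = 8.2%.
Bonds outstanding: weight = 41593.5835/91668.0059 = 0.4537; after-tax cost = 7.33% × (1 − 27.3%) = 5.3289%.
WACC = 0.5463 × 8.2000% + 0.4537 × 5.3289% = 6.8973%.

6.90%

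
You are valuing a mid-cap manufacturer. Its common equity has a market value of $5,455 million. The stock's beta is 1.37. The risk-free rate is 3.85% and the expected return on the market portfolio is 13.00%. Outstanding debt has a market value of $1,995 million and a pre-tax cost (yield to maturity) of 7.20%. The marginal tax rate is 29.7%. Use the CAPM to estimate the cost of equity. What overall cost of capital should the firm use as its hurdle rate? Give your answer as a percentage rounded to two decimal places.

Market risk premium = 13.0% − 3.85% = 9.15%.
Cost of equity via CAPM: Re = 3.85% + 1.37 × 9.15% = 16.3855%.
Total capital V = 5455 + 1995 = 7450.
Equity: weight = 5455/7450 = 0.7322; cost = 16.3855%.
Debt: weight = 1995/7450 = 0.2678; after-tax cost = 7.2% × (1 − 29.7%) = 5.0616%.
WACC = 0.7322 × 16.3855% + 0.2678 × 5.0616% = 13.3531%.

13.35%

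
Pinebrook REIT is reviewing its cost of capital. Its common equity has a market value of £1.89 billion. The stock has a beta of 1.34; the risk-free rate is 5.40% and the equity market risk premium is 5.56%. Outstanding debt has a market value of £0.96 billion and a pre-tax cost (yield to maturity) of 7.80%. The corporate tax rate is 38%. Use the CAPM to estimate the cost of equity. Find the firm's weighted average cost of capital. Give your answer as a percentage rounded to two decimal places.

10.15%

Cost of equity via CAPM: Re = 5.4% + 1.34 × 5.56% = 12.8504%.
Total capital V = 1.89 + 0.96 = 2.85.
Equity: weight = 1.89/2.85 = 0.6632; cost = 12.8504%.
Debt: weight = 0.96/2.85 = 0.3368; after-tax cost = 7.8% × (1 − 38%) = 4.8360%.
WACC = 0.6632 × 12.8504% + 0.3368 × 4.8360% = 10.1508%.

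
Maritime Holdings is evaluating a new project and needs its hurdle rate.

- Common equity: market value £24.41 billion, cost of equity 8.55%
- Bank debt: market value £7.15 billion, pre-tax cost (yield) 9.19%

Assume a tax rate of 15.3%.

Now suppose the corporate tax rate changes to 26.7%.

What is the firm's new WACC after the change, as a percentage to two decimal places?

After the change:
Total capital V = 24.41 + 7.15 = 31.56.
Equity: weight = 24.41/31.56 = 0.7734; cost = 8.55%.
Bank debt: weight = 7.15/31.56 = 0.2266; after-tax cost = 9.19% × (1 − 26.7%) = 6.7363%.
WACC = 0.7734 × 8.5500% + 0.2266 × 6.7363% = 8.1391%.

8.14%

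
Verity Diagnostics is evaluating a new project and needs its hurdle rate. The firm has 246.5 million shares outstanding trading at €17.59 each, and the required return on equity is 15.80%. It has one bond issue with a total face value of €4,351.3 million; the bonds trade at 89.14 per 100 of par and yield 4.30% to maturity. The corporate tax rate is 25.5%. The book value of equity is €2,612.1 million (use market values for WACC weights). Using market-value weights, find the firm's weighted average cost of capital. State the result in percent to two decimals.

9.85%

Market value of equity E = 17.59 × 246.5m = 4335.935m. Market value of debt D = 4351.3m × 89.14/100 = 3878.74882m.
Total capital V = 4335.935 + 3878.74882 = 8214.68382.
Equity: weight = 4335.935/8214.68382 = 0.5278; cost = 15.8%.
Bonds outstanding: weight = 3878.74882/8214.68382 = 0.4722; after-tax cost = 4.3% × (1 − 25.5%) = 3.2035%.
WACC = 0.5278 × 15.8000% + 0.4722 × 3.2035% = 9.8523%.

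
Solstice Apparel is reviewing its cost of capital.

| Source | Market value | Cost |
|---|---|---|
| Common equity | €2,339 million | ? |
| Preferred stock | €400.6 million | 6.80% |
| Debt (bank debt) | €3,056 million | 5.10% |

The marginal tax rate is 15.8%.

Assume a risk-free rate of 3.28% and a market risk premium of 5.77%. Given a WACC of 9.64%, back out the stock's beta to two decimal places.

2.40

Total capital V = 2339 + 400.6 + 3056 = 5795.6.
Equity weight = 2339/5795.6 = 0.4036.
Preferred weight = 400.6/5795.6 = 0.0691.
Bank debt weight = 3056/5795.6 = 0.5273.
Debt contribution = 0.5273 × 5.1% × (1 − 15.8%) = 2.2643%.
Preferred contribution = 0.0691 × 6.8% = 0.4700%.
Required equity contribution = 9.64% − 2.7343% = 6.9057%  ⇒  Re = 17.1109%.
CAPM: 17.1109% = 3.28% + β × 5.77%  ⇒  β = 2.3970.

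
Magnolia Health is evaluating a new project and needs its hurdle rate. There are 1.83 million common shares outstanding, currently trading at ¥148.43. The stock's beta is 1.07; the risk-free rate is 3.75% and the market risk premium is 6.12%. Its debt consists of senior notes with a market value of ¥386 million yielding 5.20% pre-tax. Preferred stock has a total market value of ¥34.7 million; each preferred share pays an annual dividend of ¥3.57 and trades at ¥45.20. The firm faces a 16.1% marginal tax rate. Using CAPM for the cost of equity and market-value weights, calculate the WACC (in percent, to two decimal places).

Cost of equity via CAPM: Re = 3.75% + 1.07 × 6.12% = 10.2984%.
Cost of preferred: Rp = 3.57 / 45.2 = 7.8982%.
Market value of equity E = 148.43 × 1.83m = 271.6269m.
Total capital V = 271.6269 + 34.7 + 386 = 692.3269.
Equity: weight = 271.6269/692.3269 = 0.3923; cost = 10.2984%.
Preferred: weight = 34.7/692.3269 = 0.0501; cost = 7.8982%.
Senior notes: weight = 386/692.3269 = 0.5575; after-tax cost = 5.2% × (1 − 16.1%) = 4.3628%.
WACC = 0.3923 × 10.2984% + 0.0501 × 7.8982% + 0.5575 × 4.3628% = 6.8688%.

6.87%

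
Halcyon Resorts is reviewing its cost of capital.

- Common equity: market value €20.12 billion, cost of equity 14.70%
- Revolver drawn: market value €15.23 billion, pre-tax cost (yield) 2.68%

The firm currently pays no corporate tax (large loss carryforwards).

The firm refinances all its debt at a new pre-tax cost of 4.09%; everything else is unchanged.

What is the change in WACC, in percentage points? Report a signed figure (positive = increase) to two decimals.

Current WACC:
Total capital V = 20.12 + 15.23 = 35.35.
Equity: weight = 20.12/35.35 = 0.5692; cost = 14.7%.
Revolver drawn: weight = 15.23/35.35 = 0.4308; after-tax cost = 2.68% × (1 − 0%) = 2.6800%.
WACC = 0.5692 × 14.7000% + 0.4308 × 2.6800% = 9.5214%.
After the change:
Total capital V = 20.12 + 15.23 = 35.35.
Equity: weight = 20.12/35.35 = 0.5692; cost = 14.7%.
Revolver drawn: weight = 15.23/35.35 = 0.4308; after-tax cost = 4.09% × (1 − 0%) = 4.0900%.
WACC = 0.5692 × 14.7000% + 0.4308 × 4.0900% = 10.1288%.
Change in WACC = 10.1288% − 9.5214% = 0.6075 pp.

+0.61 pp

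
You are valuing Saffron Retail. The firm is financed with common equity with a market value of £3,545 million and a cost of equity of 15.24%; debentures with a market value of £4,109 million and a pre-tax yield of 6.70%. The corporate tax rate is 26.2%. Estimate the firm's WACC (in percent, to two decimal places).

Total capital V = 3545 + 4109 = 7654.
Equity: weight = 3545/7654 = 0.4632; cost = 15.24%.
Debentures: weight = 4109/7654 = 0.5368; after-tax cost = 6.7% × (1 − 26.2%) = 4.9446%.
WACC = 0.4632 × 15.2400% + 0.5368 × 4.9446% = 9.7130%.

9.71%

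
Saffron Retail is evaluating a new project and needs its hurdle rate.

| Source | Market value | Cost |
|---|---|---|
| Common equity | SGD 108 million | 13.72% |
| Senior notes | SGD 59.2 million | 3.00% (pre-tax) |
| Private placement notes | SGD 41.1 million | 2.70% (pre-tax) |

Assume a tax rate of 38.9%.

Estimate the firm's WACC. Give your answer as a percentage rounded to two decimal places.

7.96%

Total capital V = 108 + 59.2 + 41.1 = 208.3.
Equity: weight = 108/208.3 = 0.5185; cost = 13.72%.
Senior notes: weight = 59.2/208.3 = 0.2842; after-tax cost = 3% × (1 − 38.9%) = 1.8330%.
Private placement notes: weight = 41.1/208.3 = 0.1973; after-tax cost = 2.7% × (1 − 38.9%) = 1.6497%.
WACC = 0.5185 × 13.7200% + 0.2842 × 1.8330% + 0.1973 × 1.6497% = 7.9600%.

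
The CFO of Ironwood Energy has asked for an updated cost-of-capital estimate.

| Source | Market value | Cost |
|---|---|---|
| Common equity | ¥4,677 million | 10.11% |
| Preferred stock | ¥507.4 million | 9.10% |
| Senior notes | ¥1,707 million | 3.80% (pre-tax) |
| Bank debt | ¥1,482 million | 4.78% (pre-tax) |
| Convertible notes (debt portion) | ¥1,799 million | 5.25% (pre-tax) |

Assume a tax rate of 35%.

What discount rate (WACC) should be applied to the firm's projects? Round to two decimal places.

Total capital V = 4677 + 507.4 + 1707 + 1482 + 1799 = 10172.4.
Equity: weight = 4677/10172.4 = 0.4598; cost = 10.11%.
Preferred: weight = 507.4/10172.4 = 0.0499; cost = 9.1%.
Senior notes: weight = 1707/10172.4 = 0.1678; after-tax cost = 3.8% × (1 − 35%) = 2.4700%.
Bank debt: weight = 1482/10172.4 = 0.1457; after-tax cost = 4.78% × (1 − 35%) = 3.1070%.
Convertible notes (debt portion): weight = 1799/10172.4 = 0.1769; after-tax cost = 5.25% × (1 − 35%) = 3.4125%.
WACC = 0.4598 × 10.1100% + 0.0499 × 9.1000% + 0.1678 × 2.4700% + 0.1457 × 3.1070% + 0.1769 × 3.4125% = 6.5729%.

6.57%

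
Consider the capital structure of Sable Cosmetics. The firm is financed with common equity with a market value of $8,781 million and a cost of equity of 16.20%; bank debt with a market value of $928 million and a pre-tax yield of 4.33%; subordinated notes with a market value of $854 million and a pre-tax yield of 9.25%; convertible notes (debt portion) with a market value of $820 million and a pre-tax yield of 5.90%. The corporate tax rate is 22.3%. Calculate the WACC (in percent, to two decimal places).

13.64%

Total capital V = 8781 + 928 + 854 + 820 = 11383.
Equity: weight = 8781/11383 = 0.7714; cost = 16.2%.
Bank debt: weight = 928/11383 = 0.0815; after-tax cost = 4.33% × (1 − 22.3%) = 3.3644%.
Subordinated notes: weight = 854/11383 = 0.0750; after-tax cost = 9.25% × (1 − 22.3%) = 7.1873%.
Convertible notes (debt portion): weight = 820/11383 = 0.0720; after-tax cost = 5.9% × (1 − 22.3%) = 4.5843%.
WACC = 0.7714 × 16.2000% + 0.0815 × 3.3644% + 0.0750 × 7.1873% + 0.0720 × 4.5843% = 13.6406%.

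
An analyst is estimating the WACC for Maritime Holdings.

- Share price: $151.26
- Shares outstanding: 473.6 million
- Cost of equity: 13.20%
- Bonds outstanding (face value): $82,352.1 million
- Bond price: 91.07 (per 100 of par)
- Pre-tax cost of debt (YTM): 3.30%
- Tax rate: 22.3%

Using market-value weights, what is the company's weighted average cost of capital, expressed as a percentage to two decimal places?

7.76%

Market value of equity E = 151.26 × 473.6m = 71636.736m. Market value of debt D = 82352.1m × 91.07/100 = 74998.05747m.
Total capital V = 71636.736 + 74998.05747 = 146634.79347.
Equity: weight = 71636.736/146634.79347 = 0.4885; cost = 13.2%.
Bonds outstanding: weight = 74998.05747/146634.79347 = 0.5115; after-tax cost = 3.3% × (1 − 22.3%) = 2.5641%.
WACC = 0.4885 × 13.2000% + 0.5115 × 2.5641% = 7.7601%.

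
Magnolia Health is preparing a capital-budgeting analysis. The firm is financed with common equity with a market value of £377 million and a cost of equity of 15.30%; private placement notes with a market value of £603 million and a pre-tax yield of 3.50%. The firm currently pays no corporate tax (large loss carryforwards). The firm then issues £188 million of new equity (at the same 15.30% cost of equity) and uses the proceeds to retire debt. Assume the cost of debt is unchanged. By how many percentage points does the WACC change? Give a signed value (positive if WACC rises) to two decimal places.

Current WACC:
Total capital V = 377 + 603 = 980.
Equity: weight = 377/980 = 0.3847; cost = 15.3%.
Private placement notes: weight = 603/980 = 0.6153; after-tax cost = 3.5% × (1 − 0%) = 3.5000%.
WACC = 0.3847 × 15.3000% + 0.6153 × 3.5000% = 8.0394%.
After the change:
Total capital V = 565 + 415 = 980.
Equity: weight = 565/980 = 0.5765; cost = 15.3%.
Private placement notes: weight = 415/980 = 0.4235; after-tax cost = 3.5% × (1 − 0%) = 3.5000%.
WACC = 0.5765 × 15.3000% + 0.4235 × 3.5000% = 10.3031%.
Change in WACC = 10.3031% − 8.0394% = 2.2637 pp.

+2.26 pp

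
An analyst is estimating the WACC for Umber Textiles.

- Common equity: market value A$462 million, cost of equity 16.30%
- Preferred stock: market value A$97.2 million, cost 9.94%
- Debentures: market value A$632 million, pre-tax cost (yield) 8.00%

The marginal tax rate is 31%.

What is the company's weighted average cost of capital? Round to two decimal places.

10.06%

Total capital V = 462 + 97.2 + 632 = 1191.2.
Equity: weight = 462/1191.2 = 0.3878; cost = 16.3%.
Preferred: weight = 97.2/1191.2 = 0.0816; cost = 9.94%.
Debentures: weight = 632/1191.2 = 0.5306; after-tax cost = 8% × (1 − 31%) = 5.5200%.
WACC = 0.3878 × 16.3000% + 0.0816 × 9.9400% + 0.5306 × 5.5200% = 10.0616%.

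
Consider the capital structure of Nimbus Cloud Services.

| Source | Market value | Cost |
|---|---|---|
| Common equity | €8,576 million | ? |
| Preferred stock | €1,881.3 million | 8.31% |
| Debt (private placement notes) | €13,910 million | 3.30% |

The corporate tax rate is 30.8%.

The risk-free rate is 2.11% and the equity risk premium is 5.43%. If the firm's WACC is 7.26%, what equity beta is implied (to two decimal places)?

Total capital V = 8576 + 1881.3 + 13910 = 24367.3.
Equity weight = 8576/24367.3 = 0.3519.
Preferred weight = 1881.3/24367.3 = 0.0772.
Private placement notes weight = 13910/24367.3 = 0.5708.
Debt contribution = 0.5708 × 3.3% × (1 − 30.8%) = 1.3036%.
Preferred contribution = 0.0772 × 8.31% = 0.6416%.
Required equity contribution = 7.26% − 1.9452% = 5.3148%  ⇒  Re = 15.1012%.
CAPM: 15.1012% = 2.11% + β × 5.43%  ⇒  β = 2.3925.

2.39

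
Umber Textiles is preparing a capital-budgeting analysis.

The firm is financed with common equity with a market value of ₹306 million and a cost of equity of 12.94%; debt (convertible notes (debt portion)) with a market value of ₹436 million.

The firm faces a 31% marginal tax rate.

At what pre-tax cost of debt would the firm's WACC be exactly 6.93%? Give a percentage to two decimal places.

Total capital V = 306 + 436 = 742.
Equity weight = 306/742 = 0.4124.
Convertible notes (debt portion) weight = 436/742 = 0.5876.
Equity contribution = 0.4124 × 12.94% = 5.3364%.
Remaining for debt = 6.93% − 5.3364% = 1.5936%.
Rd × (1 − 31%) × 0.5876 = 1.5936%  ⇒  Rd = 3.9304%.

3.93%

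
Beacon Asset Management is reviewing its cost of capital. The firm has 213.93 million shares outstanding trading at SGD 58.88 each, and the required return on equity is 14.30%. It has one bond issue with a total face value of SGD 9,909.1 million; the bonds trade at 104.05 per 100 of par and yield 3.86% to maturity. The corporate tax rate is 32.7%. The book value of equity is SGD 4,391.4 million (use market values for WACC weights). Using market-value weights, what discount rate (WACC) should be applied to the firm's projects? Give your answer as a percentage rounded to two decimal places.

Market value of equity E = 58.88 × 213.93m = 12596.1984m. Market value of debt D = 9909.1m × 104.05/100 = 10310.41855m.
Total capital V = 12596.1984 + 10310.41855 = 22906.61695.
Equity: weight = 12596.1984/22906.61695 = 0.5499; cost = 14.3%.
Bonds outstanding: weight = 10310.41855/22906.61695 = 0.4501; after-tax cost = 3.86% × (1 − 32.7%) = 2.5978%.
WACC = 0.5499 × 14.3000% + 0.4501 × 2.5978% = 9.0328%.

9.03%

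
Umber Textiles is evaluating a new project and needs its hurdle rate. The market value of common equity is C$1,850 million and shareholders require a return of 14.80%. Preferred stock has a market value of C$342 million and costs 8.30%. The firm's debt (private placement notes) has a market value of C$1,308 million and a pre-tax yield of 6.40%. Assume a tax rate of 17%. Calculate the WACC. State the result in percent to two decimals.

Total capital V = 1850 + 342 + 1308 = 3500.
Equity: weight = 1850/3500 = 0.5286; cost = 14.8%.
Preferred: weight = 342/3500 = 0.0977; cost = 8.3%.
Private placement notes: weight = 1308/3500 = 0.3737; after-tax cost = 6.4% × (1 − 17%) = 5.3120%.
WACC = 0.5286 × 14.8000% + 0.0977 × 8.3000% + 0.3737 × 5.3120% = 10.6191%.

10.62%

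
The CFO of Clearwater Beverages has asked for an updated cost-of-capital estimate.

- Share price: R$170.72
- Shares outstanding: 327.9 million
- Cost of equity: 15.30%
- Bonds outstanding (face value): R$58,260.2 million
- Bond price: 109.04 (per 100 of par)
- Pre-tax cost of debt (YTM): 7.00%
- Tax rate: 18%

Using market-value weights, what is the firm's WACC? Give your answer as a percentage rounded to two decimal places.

Market value of equity E = 170.72 × 327.9m = 55979.088m. Market value of debt D = 58260.2m × 109.04/100 = 63526.92208m.
Total capital V = 55979.088 + 63526.92208 = 119506.01008.
Equity: weight = 55979.088/119506.01008 = 0.4684; cost = 15.3%.
Bonds outstanding: weight = 63526.92208/119506.01008 = 0.5316; after-tax cost = 7% × (1 − 18%) = 5.7400%.
WACC = 0.4684 × 15.3000% + 0.5316 × 5.7400% = 10.2181%.

10.22%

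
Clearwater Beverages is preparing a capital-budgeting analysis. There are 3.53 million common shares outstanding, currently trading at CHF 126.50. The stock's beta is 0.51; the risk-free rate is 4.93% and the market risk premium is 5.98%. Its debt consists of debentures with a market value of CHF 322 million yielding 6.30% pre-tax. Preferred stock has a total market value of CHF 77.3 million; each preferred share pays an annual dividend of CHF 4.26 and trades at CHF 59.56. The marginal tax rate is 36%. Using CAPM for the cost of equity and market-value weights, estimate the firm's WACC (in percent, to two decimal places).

Cost of equity via CAPM: Re = 4.93% + 0.51 × 5.98% = 7.9798%.
Cost of preferred: Rp = 4.26 / 59.56 = 7.1525%.
Market value of equity E = 126.5 × 3.53m = 446.545m.
Total capital V = 446.545 + 77.3 + 322 = 845.845.
Equity: weight = 446.545/845.845 = 0.5279; cost = 7.9798%.
Preferred: weight = 77.3/845.845 = 0.0914; cost = 7.1525%.
Debentures: weight = 322/845.845 = 0.3807; after-tax cost = 6.3% × (1 − 36%) = 4.0320%.
WACC = 0.5279 × 7.9798% + 0.0914 × 7.1525% + 0.3807 × 4.0320% = 6.4013%.

6.40%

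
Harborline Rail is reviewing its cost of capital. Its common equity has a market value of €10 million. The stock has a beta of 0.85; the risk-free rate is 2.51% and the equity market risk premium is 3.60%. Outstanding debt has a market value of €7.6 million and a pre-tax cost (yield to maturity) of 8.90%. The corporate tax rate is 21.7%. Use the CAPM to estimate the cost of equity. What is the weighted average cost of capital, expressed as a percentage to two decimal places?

Cost of equity via CAPM: Re = 2.51% + 0.85 × 3.6% = 5.5700%.
Total capital V = 10 + 7.6 = 17.6.
Equity: weight = 10/17.6 = 0.5682; cost = 5.57%.
Debt: weight = 7.6/17.6 = 0.4318; after-tax cost = 8.9% × (1 − 21.7%) = 6.9687%.
WACC = 0.5682 × 5.5700% + 0.4318 × 6.9687% = 6.1740%.

6.17%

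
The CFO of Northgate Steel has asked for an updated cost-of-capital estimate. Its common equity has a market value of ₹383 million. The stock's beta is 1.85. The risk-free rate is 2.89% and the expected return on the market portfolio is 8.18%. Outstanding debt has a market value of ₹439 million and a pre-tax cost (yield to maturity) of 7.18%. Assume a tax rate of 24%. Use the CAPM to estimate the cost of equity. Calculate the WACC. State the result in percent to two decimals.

8.82%

Market risk premium = 8.18% − 2.89% = 5.29%.
Cost of equity via CAPM: Re = 2.89% + 1.85 × 5.29% = 12.6765%.
Total capital V = 383 + 439 = 822.
Equity: weight = 383/822 = 0.4659; cost = 12.6765%.
Debt: weight = 439/822 = 0.5341; after-tax cost = 7.18% × (1 − 24%) = 5.4568%.
WACC = 0.4659 × 12.6765% + 0.5341 × 5.4568% = 8.8207%.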